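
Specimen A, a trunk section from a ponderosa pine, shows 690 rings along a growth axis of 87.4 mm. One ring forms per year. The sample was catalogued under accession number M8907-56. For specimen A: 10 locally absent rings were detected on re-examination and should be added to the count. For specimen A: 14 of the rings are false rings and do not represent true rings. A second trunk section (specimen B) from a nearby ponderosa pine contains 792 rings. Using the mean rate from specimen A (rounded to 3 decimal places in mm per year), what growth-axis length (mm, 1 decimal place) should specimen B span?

Specimen A: correcting the raw count gives 690 − 14 + 10 = 686 true rings.
A: Mean rate = 87.4 mm / 686 years ≈ 0.127 mm per year.
For B, 0.127 mm/year × 792 years = 100.6 mm.

100.6 mm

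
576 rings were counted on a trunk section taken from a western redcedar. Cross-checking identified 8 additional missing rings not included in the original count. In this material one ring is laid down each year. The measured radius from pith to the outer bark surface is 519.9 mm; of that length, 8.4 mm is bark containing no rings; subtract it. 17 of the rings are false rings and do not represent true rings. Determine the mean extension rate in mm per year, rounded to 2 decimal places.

0.90 mm per year

Correcting the raw count gives 576 − 17 + 8 = 567 true rings.
Net length = 519.9 − 8.4 = 511.5 mm.
Extension rate ≈ 511.5 / 567 = 0.90 mm per year.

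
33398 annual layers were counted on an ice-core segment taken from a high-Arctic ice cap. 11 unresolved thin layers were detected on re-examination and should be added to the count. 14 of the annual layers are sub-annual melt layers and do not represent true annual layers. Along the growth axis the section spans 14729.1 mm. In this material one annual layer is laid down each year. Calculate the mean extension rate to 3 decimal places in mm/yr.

0.441 mm/yr

Adjusted count: 33398 − 14 + 11 = 33395 annual layers.
14729.1 mm over 33395 years gives 14729.1 / 33395 ≈ 0.441 mm/yr.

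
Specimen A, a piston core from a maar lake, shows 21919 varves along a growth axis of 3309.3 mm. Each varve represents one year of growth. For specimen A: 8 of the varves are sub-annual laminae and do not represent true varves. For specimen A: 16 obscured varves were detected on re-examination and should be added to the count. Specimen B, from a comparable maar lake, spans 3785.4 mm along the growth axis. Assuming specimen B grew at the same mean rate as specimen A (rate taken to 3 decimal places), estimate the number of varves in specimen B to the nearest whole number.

Specimen A: adjusted count: 21919 − 8 + 16 = 21927 varves.
A: Mean rate = 3309.3 mm / 21927 years ≈ 0.151 mm per year.
For B, 3785.4 / 0.151 = 25068.87 years ≈ 25069 varves.

25069 varves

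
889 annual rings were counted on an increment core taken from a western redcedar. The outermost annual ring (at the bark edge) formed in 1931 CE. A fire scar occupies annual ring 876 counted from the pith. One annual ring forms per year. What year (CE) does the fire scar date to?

1918 CE

Between annual ring 876 and the bark edge there are 889 − 876 = 13 annual rings.
Counting back 13 years from 1931 CE places the fire scar in 1931 − 13 = 1918 CE.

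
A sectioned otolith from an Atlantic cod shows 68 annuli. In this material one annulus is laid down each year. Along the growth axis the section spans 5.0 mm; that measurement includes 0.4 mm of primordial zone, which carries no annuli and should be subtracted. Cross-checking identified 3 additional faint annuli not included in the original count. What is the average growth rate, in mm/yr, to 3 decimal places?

0.065 mm/yr

After corrections the count is 68 + 3 = 71 annuli.
Removing the 0.4 mm offcut leaves 5.0 − 0.4 = 4.6 mm.
4.6 mm over 71 years gives 4.6 / 71 ≈ 0.065 mm/yr.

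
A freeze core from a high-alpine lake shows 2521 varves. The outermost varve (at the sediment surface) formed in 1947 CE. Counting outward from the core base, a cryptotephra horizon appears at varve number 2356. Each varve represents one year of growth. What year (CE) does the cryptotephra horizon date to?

Between varve 2356 and the sediment surface there are 2521 − 2356 = 165 varves.
The varve at the sediment surface is 1947 CE, so the cryptotephra horizon dates to 1947 − 165 = 1782 CE.

1782 CE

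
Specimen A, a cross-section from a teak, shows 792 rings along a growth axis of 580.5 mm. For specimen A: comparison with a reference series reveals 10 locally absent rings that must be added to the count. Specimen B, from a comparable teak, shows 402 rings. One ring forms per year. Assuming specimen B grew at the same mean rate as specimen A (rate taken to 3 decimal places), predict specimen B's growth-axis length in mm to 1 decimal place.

Specimen A: adjusted count: 792 + 10 = 802 rings.
A: Mean rate = 580.5 mm / 802 years ≈ 0.724 mm per year.
B's length ≈ 0.724 × 402 = 291.0 mm.

291.0 mm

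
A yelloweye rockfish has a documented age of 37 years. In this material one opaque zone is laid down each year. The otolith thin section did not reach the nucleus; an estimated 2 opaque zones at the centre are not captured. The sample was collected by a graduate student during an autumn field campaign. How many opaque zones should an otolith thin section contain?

35 opaque zones

One opaque zone per year gives 37 opaque zones over 37 years.
37 − 2 missed = 35 opaque zones expected in the prepared section.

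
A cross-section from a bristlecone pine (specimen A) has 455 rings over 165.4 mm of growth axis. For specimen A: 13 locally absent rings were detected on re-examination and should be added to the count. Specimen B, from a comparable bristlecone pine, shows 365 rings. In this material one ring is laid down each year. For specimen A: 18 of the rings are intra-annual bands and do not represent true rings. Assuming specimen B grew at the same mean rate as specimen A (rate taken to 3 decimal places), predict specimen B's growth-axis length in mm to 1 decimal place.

Specimen A: after corrections the count is 455 − 18 + 13 = 450 rings.
A: Mean rate = 165.4 mm / 450 years ≈ 0.368 mm/yr.
B's length ≈ 0.368 × 365 = 134.3 mm.

134.3 mm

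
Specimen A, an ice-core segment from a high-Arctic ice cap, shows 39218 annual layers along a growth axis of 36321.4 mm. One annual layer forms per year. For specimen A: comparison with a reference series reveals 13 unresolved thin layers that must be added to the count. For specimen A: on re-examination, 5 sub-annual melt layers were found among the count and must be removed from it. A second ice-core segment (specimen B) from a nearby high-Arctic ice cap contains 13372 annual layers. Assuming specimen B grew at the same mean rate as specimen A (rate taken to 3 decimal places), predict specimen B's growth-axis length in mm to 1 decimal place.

12382.5 mm

Specimen A: after corrections the count is 39218 − 5 + 13 = 39226 annual layers.
A: 36321.4 mm over 39226 years gives 36321.4 / 39226 ≈ 0.926 mm/yr.
B's length ≈ 0.926 × 13372 = 12382.5 mm.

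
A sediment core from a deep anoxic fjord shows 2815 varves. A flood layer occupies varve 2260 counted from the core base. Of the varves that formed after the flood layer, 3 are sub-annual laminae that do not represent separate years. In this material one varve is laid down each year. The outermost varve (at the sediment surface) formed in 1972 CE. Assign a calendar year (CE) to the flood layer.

1420 CE

2815 − 2260 = 555 varves lie beyond the flood layer toward the sediment surface.
555 − 3 false = 552 true varves after the flood layer.
Counting back 552 years from 1972 CE places the flood layer in 1972 − 552 = 1420 CE.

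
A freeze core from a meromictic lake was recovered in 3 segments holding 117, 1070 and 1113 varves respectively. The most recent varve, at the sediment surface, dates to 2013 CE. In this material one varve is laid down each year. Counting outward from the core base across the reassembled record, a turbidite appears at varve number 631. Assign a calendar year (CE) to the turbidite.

Total varves = 117 + 1070 + 1113 = 2300.
2300 − 631 = 1669 varves lie beyond the turbidite toward the sediment surface.
Counting back 1669 years from 2013 CE places the turbidite in 2013 − 1669 = 344 CE.

344 CE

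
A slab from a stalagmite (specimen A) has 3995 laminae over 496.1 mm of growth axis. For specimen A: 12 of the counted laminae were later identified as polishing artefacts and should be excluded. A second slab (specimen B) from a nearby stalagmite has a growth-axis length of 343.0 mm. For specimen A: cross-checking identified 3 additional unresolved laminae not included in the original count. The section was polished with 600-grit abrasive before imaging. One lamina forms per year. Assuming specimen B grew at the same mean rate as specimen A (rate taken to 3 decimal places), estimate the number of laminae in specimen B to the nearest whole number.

2766 laminae

Specimen A: correcting the raw count gives 3995 − 12 + 3 = 3986 true laminae.
A: Mean rate = 496.1 mm / 3986 years ≈ 0.124 mm per year.
For B, 343.0 / 0.124 = 2766.13 years ≈ 2766 laminae.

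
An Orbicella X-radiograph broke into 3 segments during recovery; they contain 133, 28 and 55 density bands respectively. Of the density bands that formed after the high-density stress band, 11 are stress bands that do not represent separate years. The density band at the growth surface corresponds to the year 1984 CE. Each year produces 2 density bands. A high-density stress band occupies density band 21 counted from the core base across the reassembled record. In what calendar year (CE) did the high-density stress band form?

1892 CE

Total density bands = 133 + 28 + 55 = 216.
Between density band 21 and the growth surface there are 216 − 21 = 195 density bands.
Excluding 11 false density bands: 195 − 11 = 184.
Dividing by 2 density bands per year: 184 / 2 = 92 years.
Counting back 92 years from 1984 CE places the high-density stress band in 1984 − 92 = 1892 CE.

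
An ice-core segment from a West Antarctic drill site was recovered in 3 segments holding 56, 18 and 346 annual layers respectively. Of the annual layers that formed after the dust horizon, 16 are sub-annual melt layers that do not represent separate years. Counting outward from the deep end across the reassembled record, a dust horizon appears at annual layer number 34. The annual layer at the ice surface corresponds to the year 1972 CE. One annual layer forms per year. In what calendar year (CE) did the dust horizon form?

Total annual layers = 56 + 18 + 346 = 420.
420 − 34 = 386 annual layers lie beyond the dust horizon toward the ice surface.
Removing the 16 false annual layers leaves 386 − 16 = 370 true annual layers beyond the dust horizon.
Counting back 370 years from 1972 CE places the dust horizon in 1972 − 370 = 1602 CE.

1602 CE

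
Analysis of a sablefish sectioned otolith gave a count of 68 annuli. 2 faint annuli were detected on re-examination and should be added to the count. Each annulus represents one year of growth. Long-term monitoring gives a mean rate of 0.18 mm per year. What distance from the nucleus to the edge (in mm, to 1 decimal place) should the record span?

12.6 mm

Adjusted count: 68 + 2 = 70 annuli.
70 years at 0.18 mm/year gives 0.18 × 70 = 12.6 mm.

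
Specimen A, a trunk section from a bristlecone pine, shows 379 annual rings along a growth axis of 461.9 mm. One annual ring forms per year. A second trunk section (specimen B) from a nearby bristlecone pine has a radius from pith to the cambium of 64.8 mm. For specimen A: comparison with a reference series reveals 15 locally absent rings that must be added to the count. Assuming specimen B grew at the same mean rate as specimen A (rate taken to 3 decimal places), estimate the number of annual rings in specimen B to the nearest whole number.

55 annual rings

Specimen A: correcting the raw count gives 379 + 15 = 394 true annual rings.
A: Mean rate = 461.9 mm / 394 years ≈ 1.172 mm/year.
For B, 64.8 / 1.172 = 55.29 years ≈ 55 annual rings.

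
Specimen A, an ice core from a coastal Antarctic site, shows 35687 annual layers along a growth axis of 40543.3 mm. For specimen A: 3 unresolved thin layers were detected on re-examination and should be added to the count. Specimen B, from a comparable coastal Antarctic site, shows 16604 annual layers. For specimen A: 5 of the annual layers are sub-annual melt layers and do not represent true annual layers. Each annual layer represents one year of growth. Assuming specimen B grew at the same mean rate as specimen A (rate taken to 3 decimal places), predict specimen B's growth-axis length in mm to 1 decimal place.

Specimen A: true annual layer count = 35687 − 5 + 3 = 35685.
A: Extension rate ≈ 40543.3 / 35685 = 1.136 mm/yr.
For B, 1.136 mm/year × 16604 years = 18862.1 mm.

18862.1 mm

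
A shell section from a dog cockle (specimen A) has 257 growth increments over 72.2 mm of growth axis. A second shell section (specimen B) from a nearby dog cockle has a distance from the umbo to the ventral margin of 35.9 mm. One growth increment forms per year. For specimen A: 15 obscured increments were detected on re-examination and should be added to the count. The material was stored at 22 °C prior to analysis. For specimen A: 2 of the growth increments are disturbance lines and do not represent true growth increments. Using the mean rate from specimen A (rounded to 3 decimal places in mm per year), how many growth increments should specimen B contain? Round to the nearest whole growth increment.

134 growth increments

Specimen A: after corrections the count is 257 − 2 + 15 = 270 growth increments.
A: 72.2 mm over 270 years gives 72.2 / 270 ≈ 0.267 mm/year.
B spans 35.9 / 0.267 = 134.46 years ≈ 134 growth increments.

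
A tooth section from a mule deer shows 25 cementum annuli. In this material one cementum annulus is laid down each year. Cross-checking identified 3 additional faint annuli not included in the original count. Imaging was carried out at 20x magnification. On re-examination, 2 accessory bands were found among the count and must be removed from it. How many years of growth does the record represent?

26 years

After corrections the count is 25 − 2 + 3 = 26 cementum annuli.
At one cementum annulus per year, that is 26 years.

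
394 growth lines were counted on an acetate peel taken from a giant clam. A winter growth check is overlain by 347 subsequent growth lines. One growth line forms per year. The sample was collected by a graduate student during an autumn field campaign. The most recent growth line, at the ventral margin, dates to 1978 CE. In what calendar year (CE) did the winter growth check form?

1631 CE

There are 347 growth lines younger than the winter growth check.
1978 − 347 = 1631 CE.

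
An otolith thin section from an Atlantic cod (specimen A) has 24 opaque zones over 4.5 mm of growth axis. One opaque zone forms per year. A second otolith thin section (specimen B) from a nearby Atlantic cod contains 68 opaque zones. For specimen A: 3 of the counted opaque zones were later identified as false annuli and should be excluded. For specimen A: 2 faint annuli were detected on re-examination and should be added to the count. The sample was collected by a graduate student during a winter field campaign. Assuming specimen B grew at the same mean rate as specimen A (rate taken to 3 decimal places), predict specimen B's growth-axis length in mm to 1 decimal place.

13.3 mm

Specimen A: adjusted count: 24 − 3 + 2 = 23 opaque zones.
A: 4.5 mm over 23 years gives 4.5 / 23 ≈ 0.196 mm per year.
For B, 0.196 mm/year × 68 years = 13.3 mm.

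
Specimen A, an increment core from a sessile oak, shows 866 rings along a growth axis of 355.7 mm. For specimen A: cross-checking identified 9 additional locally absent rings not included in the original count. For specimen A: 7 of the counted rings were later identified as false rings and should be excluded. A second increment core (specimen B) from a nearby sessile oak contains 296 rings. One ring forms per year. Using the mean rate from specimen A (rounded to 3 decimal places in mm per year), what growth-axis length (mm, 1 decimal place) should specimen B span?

Specimen A: true ring count = 866 − 7 + 9 = 868.
A: Mean rate = 355.7 mm / 868 years ≈ 0.410 mm per year.
B's length ≈ 0.410 × 296 = 121.4 mm.

121.4 mm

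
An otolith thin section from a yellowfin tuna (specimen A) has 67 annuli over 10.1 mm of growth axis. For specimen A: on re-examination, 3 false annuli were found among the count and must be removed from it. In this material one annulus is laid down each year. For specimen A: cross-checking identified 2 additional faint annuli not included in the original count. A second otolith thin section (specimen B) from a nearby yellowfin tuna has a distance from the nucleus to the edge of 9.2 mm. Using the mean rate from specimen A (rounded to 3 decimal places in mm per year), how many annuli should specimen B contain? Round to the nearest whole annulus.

Specimen A: adjusted count: 67 − 3 + 2 = 66 annuli.
A: 10.1 mm over 66 years gives 10.1 / 66 ≈ 0.153 mm/year.
B spans 9.2 / 0.153 = 60.13 years ≈ 60 annuli.

60 annuli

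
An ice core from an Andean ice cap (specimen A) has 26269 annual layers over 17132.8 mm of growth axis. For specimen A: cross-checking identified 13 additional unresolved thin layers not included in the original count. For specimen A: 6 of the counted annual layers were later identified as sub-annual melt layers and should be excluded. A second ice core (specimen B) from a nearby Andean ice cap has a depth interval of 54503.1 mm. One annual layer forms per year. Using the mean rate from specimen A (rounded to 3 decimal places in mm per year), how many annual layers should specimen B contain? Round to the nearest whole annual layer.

Specimen A: correcting the raw count gives 26269 − 6 + 13 = 26276 true annual layers.
A: Extension rate ≈ 17132.8 / 26276 = 0.652 mm/year.
Specimen B: 54503.1 mm / 0.652 mm per year = 83593.71 years ≈ 83594 annual layers.

83594 annual layers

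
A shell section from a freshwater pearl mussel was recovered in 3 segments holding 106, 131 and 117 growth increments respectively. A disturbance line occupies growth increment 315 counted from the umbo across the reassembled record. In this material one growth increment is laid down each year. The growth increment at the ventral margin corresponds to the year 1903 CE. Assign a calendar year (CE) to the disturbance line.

Total growth increments = 106 + 131 + 117 = 354.
354 − 315 = 39 growth increments lie beyond the disturbance line toward the ventral margin.
1903 − 39 = 1864 CE.

1864 CE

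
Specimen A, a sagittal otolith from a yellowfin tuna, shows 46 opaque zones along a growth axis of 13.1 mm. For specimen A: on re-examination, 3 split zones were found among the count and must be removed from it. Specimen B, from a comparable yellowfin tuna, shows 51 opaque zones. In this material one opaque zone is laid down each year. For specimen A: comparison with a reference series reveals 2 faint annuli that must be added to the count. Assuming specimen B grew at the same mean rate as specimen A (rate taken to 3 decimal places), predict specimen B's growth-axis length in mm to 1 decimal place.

14.8 mm

Specimen A: true opaque zone count = 46 − 3 + 2 = 45.
A: Mean rate = 13.1 mm / 45 years ≈ 0.291 mm/yr.
B's length ≈ 0.291 × 51 = 14.8 mm.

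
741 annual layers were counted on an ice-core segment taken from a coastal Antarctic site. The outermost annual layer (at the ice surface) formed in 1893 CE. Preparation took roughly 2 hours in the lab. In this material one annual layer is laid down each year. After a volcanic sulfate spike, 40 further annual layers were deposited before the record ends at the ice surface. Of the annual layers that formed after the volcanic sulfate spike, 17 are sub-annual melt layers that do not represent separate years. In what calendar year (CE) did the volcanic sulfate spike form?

1870 CE

There are 40 annual layers younger than the volcanic sulfate spike.
Removing the 17 false annual layers leaves 40 − 17 = 23 true annual layers beyond the volcanic sulfate spike.
The annual layer at the ice surface is 1893 CE, so the volcanic sulfate spike dates to 1893 − 23 = 1870 CE.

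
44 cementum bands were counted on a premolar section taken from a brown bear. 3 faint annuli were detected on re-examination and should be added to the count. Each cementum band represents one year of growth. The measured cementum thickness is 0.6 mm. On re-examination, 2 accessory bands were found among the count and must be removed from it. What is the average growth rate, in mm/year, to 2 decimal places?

After corrections the count is 44 − 2 + 3 = 45 cementum bands.
0.6 mm over 45 years gives 0.6 / 45 ≈ 0.01 mm/year.

0.01 mm/year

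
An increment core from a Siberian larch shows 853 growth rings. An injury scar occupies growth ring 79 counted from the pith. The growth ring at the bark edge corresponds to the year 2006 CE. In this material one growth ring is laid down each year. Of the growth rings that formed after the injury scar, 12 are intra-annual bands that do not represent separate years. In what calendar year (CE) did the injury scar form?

1244 CE

The injury scar sits at growth ring 79 from the pith, so 853 − 79 = 774 growth rings formed after it.
Removing the 12 false growth rings leaves 774 − 12 = 762 true growth rings beyond the injury scar.
The growth ring at the bark edge is 2006 CE, so the injury scar dates to 2006 − 762 = 1244 CE.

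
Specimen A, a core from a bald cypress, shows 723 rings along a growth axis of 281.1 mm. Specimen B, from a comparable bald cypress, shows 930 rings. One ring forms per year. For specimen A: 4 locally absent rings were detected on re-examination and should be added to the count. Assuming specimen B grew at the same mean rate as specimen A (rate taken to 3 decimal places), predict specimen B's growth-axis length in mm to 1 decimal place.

Specimen A: correcting the raw count gives 723 + 4 = 727 true rings.
A: Mean rate = 281.1 mm / 727 years ≈ 0.387 mm per year.
B's length ≈ 0.387 × 930 = 359.9 mm.

359.9 mm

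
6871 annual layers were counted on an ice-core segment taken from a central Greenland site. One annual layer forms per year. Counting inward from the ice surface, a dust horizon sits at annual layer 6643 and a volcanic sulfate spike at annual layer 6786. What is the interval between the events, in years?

143 years

6786 − 6643 = 143 annual layers lie between the two events.
At one annual layer per year, 143 years elapsed between them.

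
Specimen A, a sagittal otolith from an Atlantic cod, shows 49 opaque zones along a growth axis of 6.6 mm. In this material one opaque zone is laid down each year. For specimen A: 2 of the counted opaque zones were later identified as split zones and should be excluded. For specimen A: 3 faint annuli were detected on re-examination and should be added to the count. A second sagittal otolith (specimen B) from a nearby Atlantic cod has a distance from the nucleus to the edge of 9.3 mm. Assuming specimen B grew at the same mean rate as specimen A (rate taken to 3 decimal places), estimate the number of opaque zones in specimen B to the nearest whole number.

Specimen A: adjusted count: 49 − 2 + 3 = 50 opaque zones.
A: Extension rate ≈ 6.6 / 50 = 0.132 mm per year.
B spans 9.3 / 0.132 = 70.45 years ≈ 70 opaque zones.

70 opaque zones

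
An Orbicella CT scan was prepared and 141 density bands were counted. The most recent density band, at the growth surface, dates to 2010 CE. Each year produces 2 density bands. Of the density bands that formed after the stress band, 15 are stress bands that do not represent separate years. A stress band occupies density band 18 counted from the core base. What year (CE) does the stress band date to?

The stress band sits at density band 18 from the core base, so 141 − 18 = 123 density bands formed after it.
123 − 15 false = 108 true density bands after the stress band.
Dividing by 2 density bands per year: 108 / 2 = 54 years.
2010 − 54 = 1956 CE.

1956 CE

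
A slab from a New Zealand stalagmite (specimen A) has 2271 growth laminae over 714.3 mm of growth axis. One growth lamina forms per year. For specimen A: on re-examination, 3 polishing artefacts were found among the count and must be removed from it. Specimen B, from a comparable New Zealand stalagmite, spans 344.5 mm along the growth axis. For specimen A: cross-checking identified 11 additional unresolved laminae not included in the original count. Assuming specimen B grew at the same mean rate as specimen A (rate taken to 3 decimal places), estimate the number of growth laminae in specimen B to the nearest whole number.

1101 growth laminae

Specimen A: true growth lamina count = 2271 − 3 + 11 = 2279.
A: 714.3 mm over 2279 years gives 714.3 / 2279 ≈ 0.313 mm/yr.
B spans 344.5 / 0.313 = 1100.64 years ≈ 1101 growth laminae.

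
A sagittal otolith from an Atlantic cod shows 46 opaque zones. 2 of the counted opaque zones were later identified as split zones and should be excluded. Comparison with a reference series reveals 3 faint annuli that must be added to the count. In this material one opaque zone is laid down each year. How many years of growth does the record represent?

47 yr

Adjusted count: 46 − 2 + 3 = 47 opaque zones.
One opaque zone per year makes the duration 47 years.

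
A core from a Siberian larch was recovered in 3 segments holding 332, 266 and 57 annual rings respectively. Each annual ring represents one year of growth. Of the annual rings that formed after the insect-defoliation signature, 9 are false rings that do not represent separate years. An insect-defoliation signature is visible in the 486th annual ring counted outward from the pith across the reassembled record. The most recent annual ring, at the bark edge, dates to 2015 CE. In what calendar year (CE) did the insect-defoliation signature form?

1855 CE

Total annual rings = 332 + 266 + 57 = 655.
Between annual ring 486 and the bark edge there are 655 − 486 = 169 annual rings.
Removing the 9 false annual rings leaves 169 − 9 = 160 true annual rings beyond the insect-defoliation signature.
2015 − 160 = 1855 CE.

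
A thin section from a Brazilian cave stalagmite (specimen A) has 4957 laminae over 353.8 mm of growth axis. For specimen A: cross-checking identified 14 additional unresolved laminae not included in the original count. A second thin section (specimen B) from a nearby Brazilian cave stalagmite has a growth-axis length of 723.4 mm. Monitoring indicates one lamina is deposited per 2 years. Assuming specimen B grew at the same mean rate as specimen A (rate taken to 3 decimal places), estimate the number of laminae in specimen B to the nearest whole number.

Specimen A: correcting the raw count gives 4957 + 14 = 4971 true laminae.
Specimen A: multiplying by 2 years per lamina: 4971 × 2 = 9942 years.
A: 353.8 mm over 9942 years gives 353.8 / 9942 ≈ 0.036 mm/year.
B spans 723.4 / 0.036 = 20094.44 years; at 2 years per lamina that is 20094.44 / 2 ≈ 10047 laminae.

10047 laminae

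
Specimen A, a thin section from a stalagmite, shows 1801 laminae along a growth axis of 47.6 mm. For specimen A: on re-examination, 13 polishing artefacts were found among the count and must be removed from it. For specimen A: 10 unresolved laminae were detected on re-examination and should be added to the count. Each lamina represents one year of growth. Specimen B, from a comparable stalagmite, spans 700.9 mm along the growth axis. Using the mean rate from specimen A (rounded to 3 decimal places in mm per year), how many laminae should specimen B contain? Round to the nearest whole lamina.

Specimen A: correcting the raw count gives 1801 − 13 + 10 = 1798 true laminae.
A: 47.6 mm over 1798 years gives 47.6 / 1798 ≈ 0.026 mm/year.
Specimen B: 700.9 mm / 0.026 mm per year = 26957.69 years ≈ 26958 laminae.

26958 laminae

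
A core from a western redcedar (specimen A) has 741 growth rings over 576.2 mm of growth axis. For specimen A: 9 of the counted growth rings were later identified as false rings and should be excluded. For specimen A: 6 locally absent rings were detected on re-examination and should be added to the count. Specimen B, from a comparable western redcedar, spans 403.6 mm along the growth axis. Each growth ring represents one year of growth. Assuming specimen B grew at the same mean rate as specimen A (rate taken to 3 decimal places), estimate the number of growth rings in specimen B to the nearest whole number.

517 growth rings

Specimen A: adjusted count: 741 − 9 + 6 = 738 growth rings.
A: Extension rate ≈ 576.2 / 738 = 0.781 mm/year.
B spans 403.6 / 0.781 = 516.77 years ≈ 517 growth rings.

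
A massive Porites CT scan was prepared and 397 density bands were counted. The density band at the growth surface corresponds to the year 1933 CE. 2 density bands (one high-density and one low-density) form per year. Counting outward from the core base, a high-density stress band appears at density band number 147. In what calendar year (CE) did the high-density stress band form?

1808 CE

397 − 147 = 250 density bands lie beyond the high-density stress band toward the growth surface.
With 2 density bands per year, 250 / 2 = 125 years.
The density band at the growth surface is 1933 CE, so the high-density stress band dates to 1933 − 125 = 1808 CE.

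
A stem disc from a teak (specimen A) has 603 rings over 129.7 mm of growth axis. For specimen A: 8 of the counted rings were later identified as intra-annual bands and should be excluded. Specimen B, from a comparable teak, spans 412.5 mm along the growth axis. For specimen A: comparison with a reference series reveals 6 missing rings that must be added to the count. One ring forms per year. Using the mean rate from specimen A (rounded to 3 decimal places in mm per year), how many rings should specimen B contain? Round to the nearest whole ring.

Specimen A: true ring count = 603 − 8 + 6 = 601.
A: Extension rate ≈ 129.7 / 601 = 0.216 mm/yr.
For B, 412.5 / 0.216 = 1909.72 years ≈ 1910 rings.

1910 rings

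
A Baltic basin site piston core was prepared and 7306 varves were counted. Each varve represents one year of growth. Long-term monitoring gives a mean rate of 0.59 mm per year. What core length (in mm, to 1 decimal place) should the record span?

7306 years of growth are recorded.
Predicted length = 0.59 mm/year × 7306 years = 4310.5 mm.

4310.5 mm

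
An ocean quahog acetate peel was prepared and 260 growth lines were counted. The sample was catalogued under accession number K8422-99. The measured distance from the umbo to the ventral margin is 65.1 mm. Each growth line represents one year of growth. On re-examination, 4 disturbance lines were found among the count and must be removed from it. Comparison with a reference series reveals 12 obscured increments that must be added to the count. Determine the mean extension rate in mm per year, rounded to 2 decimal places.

After corrections the count is 260 − 4 + 12 = 268 growth lines.
Extension rate ≈ 65.1 / 268 = 0.24 mm per year.

0.24 mm per year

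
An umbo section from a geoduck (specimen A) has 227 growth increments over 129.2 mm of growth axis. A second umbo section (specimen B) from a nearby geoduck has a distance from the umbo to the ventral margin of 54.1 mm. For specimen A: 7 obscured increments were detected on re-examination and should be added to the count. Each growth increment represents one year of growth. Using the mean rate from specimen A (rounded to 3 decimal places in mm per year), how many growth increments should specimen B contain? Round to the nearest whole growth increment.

98 growth increments

Specimen A: adjusted count: 227 + 7 = 234 growth increments.
A: Extension rate ≈ 129.2 / 234 = 0.552 mm/year.
B spans 54.1 / 0.552 = 98.01 years ≈ 98 growth increments.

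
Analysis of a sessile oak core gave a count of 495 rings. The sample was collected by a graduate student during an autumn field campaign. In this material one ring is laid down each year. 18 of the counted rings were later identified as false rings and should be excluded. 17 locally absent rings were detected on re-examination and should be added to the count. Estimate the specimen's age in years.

494 yr

Adjusted count: 495 − 18 + 17 = 494 rings.
At one ring per year, that is 494 years.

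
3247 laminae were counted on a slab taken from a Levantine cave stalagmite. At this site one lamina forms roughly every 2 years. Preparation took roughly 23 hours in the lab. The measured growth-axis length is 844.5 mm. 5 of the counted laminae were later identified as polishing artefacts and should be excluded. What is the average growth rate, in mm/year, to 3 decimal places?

Adjusted count: 3247 − 5 = 3242 laminae.
3242 laminae at 2 years each span 3242 × 2 = 6484 years.
Extension rate ≈ 844.5 / 6484 = 0.130 mm/year.

0.130 mm/year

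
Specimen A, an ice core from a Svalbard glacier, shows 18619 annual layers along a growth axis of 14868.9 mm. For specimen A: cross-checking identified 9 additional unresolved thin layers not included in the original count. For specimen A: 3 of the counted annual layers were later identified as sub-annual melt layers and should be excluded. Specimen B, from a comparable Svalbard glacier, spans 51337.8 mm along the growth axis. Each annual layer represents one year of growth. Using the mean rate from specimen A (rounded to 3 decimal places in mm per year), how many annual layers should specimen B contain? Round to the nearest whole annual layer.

Specimen A: adjusted count: 18619 − 3 + 9 = 18625 annual layers.
A: 14868.9 mm over 18625 years gives 14868.9 / 18625 ≈ 0.798 mm/year.
Specimen B: 51337.8 mm / 0.798 mm per year = 64333.08 years ≈ 64333 annual layers.

64333 annual layers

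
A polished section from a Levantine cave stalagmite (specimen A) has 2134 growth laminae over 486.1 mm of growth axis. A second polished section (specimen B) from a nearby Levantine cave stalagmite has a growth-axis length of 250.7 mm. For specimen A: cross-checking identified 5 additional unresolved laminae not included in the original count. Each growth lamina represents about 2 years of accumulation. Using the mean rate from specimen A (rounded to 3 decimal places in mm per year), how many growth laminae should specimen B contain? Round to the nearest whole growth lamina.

1100 growth laminae

Specimen A: correcting the raw count gives 2134 + 5 = 2139 true growth laminae.
Specimen A: at 2 years per growth lamina, 2139 × 2 = 4278 years.
A: Extension rate ≈ 486.1 / 4278 = 0.114 mm/yr.
B spans 250.7 / 0.114 = 2199.12 years; at 2 years per growth lamina that is 2199.12 / 2 ≈ 1100 growth laminae.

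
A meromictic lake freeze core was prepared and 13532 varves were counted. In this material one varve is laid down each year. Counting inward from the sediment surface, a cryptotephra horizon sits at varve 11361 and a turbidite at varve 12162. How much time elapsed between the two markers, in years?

12162 − 11361 = 801 varves lie between the two events.
One varve per year makes the interval 801 years.

801 years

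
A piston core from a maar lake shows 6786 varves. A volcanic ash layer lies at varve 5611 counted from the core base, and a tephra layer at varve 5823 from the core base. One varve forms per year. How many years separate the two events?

212 years

The two markers are separated by 5823 − 5611 = 212 varves.
At one varve per year, 212 years elapsed between them.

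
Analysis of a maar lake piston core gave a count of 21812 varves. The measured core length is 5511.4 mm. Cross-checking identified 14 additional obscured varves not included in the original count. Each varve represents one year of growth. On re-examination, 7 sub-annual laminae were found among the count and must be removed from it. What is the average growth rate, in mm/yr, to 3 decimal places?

0.253 mm/yr

True varve count = 21812 − 7 + 14 = 21819.
Mean rate = 5511.4 mm / 21819 years ≈ 0.253 mm/yr.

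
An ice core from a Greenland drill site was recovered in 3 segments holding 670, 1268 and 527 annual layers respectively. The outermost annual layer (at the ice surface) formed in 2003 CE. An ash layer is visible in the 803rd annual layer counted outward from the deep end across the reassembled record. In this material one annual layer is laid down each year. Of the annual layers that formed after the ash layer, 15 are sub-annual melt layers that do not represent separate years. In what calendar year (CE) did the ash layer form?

356 CE

Total annual layers = 670 + 1268 + 527 = 2465.
2465 − 803 = 1662 annual layers lie beyond the ash layer toward the ice surface.
1662 − 15 false = 1647 true annual layers after the ash layer.
Counting back 1647 years from 2003 CE places the ash layer in 2003 − 1647 = 356 CE.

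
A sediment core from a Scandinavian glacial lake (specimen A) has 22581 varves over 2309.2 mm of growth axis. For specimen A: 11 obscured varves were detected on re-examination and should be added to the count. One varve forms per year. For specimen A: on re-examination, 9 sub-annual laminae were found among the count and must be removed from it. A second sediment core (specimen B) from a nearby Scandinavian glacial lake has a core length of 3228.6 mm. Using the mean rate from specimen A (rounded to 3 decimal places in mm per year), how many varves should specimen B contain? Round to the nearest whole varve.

Specimen A: true varve count = 22581 − 9 + 11 = 22583.
A: Extension rate ≈ 2309.2 / 22583 = 0.102 mm per year.
B spans 3228.6 / 0.102 = 31652.94 years ≈ 31653 varves.

31653 varves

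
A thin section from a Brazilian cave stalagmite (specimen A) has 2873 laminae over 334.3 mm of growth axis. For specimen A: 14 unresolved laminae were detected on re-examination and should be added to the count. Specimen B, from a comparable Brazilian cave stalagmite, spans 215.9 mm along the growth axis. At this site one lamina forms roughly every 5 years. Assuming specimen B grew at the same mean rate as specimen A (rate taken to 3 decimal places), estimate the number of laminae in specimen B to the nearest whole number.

1877 laminae

Specimen A: adjusted count: 2873 + 14 = 2887 laminae.
Specimen A: at 5 years per lamina, 2887 × 5 = 14435 years.
A: Mean rate = 334.3 mm / 14435 years ≈ 0.023 mm/yr.
For B, 215.9 / 0.023 = 9386.96 years; at 5 years per lamina that is 9386.96 / 5 ≈ 1877 laminae.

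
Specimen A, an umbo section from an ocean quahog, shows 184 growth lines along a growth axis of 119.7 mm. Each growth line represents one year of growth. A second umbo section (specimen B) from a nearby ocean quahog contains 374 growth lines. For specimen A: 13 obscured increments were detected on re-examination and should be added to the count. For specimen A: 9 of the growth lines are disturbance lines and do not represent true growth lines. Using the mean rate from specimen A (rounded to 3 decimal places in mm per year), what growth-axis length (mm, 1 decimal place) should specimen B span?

238.2 mm

Specimen A: adjusted count: 184 − 9 + 13 = 188 growth lines.
A: 119.7 mm over 188 years gives 119.7 / 188 ≈ 0.637 mm per year.
B's length ≈ 0.637 × 374 = 238.2 mm.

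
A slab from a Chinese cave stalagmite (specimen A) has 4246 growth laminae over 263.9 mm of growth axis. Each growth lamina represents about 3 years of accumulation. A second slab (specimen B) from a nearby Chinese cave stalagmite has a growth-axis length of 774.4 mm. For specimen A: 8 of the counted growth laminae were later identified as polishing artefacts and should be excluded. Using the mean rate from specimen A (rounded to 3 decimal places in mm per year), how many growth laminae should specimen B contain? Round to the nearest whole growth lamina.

Specimen A: adjusted count: 4246 − 8 = 4238 growth laminae.
Specimen A: multiplying by 3 years per growth lamina: 4238 × 3 = 12714 years.
A: Mean rate = 263.9 mm / 12714 years ≈ 0.021 mm/yr.
B spans 774.4 / 0.021 = 36876.19 years; at 3 years per growth lamina that is 36876.19 / 3 ≈ 12292 growth laminae.

12292 growth laminae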